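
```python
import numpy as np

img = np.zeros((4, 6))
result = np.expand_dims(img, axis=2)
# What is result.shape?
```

(4, 6, 1)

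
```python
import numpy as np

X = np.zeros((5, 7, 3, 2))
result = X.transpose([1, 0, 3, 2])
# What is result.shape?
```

(7, 5, 2, 3)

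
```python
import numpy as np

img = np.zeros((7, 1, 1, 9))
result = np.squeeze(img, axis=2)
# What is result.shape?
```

(7, 1, 9)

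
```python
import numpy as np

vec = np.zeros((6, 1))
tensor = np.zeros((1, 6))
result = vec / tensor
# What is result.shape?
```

(6, 6)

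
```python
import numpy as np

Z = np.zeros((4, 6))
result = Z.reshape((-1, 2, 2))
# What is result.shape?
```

(6, 2, 2)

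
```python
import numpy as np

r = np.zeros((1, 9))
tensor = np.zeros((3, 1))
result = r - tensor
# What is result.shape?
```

(3, 9)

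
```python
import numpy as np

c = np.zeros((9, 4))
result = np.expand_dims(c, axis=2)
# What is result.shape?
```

(9, 4, 1)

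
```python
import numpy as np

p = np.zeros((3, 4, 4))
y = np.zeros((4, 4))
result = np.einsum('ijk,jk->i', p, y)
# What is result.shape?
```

(3,)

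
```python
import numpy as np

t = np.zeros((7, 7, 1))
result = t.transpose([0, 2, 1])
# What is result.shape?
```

(7, 1, 7)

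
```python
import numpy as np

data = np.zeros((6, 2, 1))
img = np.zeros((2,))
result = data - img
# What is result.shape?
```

(6, 2, 2)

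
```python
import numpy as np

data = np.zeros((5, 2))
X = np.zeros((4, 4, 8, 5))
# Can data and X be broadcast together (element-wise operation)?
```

No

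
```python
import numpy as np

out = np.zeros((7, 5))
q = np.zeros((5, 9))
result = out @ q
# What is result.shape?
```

(7, 9)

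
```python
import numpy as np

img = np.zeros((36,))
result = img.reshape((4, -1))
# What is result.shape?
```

(4, 9)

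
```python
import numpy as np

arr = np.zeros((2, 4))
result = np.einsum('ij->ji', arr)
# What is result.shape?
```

(4, 2)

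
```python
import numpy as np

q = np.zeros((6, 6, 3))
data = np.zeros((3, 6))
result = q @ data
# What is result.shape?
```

(6, 6, 6)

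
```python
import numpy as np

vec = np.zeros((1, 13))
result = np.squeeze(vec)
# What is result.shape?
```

(13,)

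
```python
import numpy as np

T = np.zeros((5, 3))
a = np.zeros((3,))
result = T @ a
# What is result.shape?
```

(5,)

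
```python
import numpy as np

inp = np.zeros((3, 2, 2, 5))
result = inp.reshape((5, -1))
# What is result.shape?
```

(5, 12)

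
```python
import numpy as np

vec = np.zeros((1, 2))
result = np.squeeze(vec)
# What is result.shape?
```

(2,)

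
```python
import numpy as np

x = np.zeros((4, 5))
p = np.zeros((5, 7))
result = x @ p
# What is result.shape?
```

(4, 7)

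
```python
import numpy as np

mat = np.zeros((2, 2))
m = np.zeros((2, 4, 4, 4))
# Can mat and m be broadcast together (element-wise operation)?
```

No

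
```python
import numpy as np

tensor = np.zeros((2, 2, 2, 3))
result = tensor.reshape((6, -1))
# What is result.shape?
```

(6, 4)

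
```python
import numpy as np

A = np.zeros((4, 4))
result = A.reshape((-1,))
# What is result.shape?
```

(16,)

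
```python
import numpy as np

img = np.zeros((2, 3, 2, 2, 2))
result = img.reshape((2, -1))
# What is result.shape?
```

(2, 24)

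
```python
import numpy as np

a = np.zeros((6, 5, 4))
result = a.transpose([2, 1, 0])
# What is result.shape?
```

(4, 5, 6)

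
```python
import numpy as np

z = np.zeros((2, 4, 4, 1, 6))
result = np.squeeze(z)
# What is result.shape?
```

(2, 4, 4, 6)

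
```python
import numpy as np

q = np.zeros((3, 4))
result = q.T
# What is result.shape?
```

(4, 3)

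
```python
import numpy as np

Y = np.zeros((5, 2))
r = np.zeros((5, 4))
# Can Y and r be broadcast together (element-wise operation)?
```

No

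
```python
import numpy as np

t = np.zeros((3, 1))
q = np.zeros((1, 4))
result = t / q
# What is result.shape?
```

(3, 4)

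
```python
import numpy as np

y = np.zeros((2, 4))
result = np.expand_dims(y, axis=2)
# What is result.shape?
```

(2, 4, 1)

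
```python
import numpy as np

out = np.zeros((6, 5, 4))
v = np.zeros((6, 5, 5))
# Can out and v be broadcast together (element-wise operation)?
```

No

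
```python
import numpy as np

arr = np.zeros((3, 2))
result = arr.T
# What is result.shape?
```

(2, 3)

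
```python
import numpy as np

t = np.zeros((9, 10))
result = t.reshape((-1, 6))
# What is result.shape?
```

(15, 6)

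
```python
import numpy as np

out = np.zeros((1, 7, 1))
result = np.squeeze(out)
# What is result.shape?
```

(7,)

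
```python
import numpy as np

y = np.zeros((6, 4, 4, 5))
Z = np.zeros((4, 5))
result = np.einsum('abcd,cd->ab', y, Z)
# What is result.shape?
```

(6, 4)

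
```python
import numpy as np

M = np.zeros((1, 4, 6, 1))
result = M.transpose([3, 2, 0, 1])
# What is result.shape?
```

(1, 6, 1, 4)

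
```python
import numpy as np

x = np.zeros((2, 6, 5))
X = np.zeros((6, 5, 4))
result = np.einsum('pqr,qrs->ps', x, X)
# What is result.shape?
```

(2, 4)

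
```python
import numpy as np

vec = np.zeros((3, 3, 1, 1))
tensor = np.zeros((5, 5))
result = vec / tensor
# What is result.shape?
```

(3, 3, 5, 5)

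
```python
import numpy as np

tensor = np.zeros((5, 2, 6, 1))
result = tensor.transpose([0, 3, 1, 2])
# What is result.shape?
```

(5, 1, 2, 6)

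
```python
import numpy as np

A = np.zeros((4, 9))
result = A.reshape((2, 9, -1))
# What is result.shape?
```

(2, 9, 2)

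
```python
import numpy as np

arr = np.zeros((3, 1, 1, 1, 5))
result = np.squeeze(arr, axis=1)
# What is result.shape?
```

(3, 1, 1, 5)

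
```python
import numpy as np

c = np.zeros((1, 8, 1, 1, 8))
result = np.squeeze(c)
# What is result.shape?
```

(8, 8)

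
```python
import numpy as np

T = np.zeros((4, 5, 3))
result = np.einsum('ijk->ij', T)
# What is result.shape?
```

(4, 5)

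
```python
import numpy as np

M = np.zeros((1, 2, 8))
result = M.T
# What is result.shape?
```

(8, 2, 1)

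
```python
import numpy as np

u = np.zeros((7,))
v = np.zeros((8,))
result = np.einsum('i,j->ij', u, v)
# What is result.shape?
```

(7, 8)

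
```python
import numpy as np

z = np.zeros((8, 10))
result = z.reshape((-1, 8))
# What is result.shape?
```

(10, 8)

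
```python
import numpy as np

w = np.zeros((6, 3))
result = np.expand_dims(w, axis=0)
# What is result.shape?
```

(1, 6, 3)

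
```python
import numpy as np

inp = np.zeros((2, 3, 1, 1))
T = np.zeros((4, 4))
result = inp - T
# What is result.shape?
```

(2, 3, 4, 4)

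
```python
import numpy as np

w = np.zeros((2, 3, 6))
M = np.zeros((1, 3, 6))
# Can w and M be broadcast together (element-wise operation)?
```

Yes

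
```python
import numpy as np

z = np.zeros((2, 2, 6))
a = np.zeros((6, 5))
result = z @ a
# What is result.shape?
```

(2, 2, 5)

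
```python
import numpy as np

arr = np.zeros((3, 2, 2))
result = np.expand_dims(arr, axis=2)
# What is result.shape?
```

(3, 2, 1, 2)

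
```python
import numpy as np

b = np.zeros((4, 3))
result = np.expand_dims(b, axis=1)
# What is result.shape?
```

(4, 1, 3)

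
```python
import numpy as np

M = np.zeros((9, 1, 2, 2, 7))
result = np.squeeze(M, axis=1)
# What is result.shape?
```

(9, 2, 2, 7)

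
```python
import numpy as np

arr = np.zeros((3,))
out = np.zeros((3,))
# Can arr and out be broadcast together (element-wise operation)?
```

Yes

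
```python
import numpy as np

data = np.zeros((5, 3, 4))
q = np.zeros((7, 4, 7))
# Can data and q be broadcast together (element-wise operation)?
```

No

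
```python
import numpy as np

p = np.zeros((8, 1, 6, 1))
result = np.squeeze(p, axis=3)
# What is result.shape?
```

(8, 1, 6)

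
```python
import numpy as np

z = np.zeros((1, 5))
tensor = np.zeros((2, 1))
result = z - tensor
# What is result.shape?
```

(2, 5)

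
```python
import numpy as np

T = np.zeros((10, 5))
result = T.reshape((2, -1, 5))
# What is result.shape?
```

(2, 5, 5)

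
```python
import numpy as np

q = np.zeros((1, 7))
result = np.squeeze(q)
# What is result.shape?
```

(7,)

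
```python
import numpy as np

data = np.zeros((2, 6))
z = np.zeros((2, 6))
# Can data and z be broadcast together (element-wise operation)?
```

Yes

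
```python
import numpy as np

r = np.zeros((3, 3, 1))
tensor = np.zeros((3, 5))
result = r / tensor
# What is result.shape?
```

(3, 3, 5)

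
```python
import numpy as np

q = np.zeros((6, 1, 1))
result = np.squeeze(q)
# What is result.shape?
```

(6,)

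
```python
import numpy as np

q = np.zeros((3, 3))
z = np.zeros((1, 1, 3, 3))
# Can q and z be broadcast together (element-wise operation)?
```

Yes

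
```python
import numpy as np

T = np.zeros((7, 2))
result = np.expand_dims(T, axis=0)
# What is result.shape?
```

(1, 7, 2)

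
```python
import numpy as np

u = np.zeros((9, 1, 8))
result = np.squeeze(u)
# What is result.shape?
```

(9, 8)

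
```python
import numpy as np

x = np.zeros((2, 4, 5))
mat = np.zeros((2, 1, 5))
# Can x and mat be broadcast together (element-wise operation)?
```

Yes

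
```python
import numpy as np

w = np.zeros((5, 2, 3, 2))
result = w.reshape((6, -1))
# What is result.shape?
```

(6, 10)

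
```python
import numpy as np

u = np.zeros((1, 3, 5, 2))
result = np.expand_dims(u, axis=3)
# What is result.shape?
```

(1, 3, 5, 1, 2)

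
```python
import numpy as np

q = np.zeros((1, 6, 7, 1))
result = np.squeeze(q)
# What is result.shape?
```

(6, 7)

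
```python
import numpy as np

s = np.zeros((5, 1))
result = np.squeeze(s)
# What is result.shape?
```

(5,)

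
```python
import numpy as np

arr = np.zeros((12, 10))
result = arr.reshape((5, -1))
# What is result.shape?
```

(5, 24)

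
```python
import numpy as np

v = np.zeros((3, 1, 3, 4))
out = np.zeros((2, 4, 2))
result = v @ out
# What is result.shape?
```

(3, 2, 3, 2)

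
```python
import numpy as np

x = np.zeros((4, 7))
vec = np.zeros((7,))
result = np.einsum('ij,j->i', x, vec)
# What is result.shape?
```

(4,)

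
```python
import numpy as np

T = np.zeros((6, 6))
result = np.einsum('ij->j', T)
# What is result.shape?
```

(6,)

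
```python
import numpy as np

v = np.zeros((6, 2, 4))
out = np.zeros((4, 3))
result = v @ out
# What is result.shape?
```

(6, 2, 3)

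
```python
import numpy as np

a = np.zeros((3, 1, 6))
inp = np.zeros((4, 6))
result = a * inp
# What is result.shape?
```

(3, 4, 6)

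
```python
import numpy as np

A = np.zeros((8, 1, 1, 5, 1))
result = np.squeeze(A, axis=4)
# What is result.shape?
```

(8, 1, 1, 5)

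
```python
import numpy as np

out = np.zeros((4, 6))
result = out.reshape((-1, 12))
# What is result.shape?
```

(2, 12)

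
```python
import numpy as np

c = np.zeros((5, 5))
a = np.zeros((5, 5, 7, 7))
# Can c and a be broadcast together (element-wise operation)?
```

No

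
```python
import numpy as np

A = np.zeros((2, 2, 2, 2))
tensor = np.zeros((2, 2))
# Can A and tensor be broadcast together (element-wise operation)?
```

Yes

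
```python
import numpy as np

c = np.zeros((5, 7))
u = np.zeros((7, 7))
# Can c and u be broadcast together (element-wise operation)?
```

No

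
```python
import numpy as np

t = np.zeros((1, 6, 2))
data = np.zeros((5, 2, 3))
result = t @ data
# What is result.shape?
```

(5, 6, 3)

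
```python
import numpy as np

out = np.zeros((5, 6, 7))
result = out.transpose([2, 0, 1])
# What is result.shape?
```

(7, 5, 6)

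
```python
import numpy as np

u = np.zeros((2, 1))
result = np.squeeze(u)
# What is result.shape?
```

(2,)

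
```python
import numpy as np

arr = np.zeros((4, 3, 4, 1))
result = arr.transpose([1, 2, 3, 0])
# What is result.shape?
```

(3, 4, 1, 4)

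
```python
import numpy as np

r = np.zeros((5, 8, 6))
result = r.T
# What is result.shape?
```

(6, 8, 5)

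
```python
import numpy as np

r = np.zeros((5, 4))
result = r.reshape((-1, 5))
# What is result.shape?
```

(4, 5)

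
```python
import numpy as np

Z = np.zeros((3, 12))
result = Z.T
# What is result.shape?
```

(12, 3)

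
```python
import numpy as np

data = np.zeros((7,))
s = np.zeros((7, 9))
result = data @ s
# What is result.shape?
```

(9,)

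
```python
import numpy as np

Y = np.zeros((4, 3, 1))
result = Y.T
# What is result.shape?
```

(1, 3, 4)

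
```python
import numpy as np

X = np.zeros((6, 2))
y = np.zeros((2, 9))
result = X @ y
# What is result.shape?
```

(6, 9)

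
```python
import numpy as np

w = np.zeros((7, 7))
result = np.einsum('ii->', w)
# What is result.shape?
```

()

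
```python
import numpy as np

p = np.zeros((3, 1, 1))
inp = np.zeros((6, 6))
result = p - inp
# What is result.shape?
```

(3, 6, 6)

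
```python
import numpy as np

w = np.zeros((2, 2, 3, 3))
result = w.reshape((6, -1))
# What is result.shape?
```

(6, 6)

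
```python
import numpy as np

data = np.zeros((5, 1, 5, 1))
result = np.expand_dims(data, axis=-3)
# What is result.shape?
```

(5, 1, 1, 5, 1)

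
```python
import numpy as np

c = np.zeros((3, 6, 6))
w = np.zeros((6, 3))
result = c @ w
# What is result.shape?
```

(3, 6, 3)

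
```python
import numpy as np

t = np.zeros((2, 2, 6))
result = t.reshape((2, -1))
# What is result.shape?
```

(2, 12)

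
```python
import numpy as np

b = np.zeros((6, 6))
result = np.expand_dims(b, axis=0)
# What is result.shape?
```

(1, 6, 6)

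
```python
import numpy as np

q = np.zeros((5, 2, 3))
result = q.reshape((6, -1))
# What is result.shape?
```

(6, 5)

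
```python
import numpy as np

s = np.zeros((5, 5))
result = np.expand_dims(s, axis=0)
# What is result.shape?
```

(1, 5, 5)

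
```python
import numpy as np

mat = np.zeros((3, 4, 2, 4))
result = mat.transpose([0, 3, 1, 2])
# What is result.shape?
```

(3, 4, 4, 2)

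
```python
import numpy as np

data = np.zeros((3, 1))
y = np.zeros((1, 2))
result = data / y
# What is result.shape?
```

(3, 2)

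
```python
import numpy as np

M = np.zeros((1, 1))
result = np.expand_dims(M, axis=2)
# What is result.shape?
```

(1, 1, 1)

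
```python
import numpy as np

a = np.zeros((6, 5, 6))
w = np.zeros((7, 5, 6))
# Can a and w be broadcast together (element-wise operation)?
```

No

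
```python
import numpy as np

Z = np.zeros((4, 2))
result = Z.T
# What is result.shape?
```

(2, 4)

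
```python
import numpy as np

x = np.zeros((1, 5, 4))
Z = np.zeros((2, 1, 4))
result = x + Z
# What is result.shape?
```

(2, 5, 4)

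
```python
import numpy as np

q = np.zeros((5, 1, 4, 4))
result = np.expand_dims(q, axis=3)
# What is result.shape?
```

(5, 1, 4, 1, 4)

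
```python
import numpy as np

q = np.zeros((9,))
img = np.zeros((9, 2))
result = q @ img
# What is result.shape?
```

(2,)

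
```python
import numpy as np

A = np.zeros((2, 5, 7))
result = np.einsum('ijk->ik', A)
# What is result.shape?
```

(2, 7)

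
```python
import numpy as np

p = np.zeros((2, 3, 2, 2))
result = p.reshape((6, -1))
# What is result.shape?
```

(6, 4)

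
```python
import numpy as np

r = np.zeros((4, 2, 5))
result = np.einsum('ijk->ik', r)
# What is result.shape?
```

(4, 5)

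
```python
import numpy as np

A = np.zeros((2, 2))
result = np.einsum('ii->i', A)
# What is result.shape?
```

(2,)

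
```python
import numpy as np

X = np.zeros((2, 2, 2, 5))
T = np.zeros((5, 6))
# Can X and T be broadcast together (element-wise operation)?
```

No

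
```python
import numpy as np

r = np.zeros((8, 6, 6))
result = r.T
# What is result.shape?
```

(6, 6, 8)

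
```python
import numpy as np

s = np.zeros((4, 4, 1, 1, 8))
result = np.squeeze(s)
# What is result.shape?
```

(4, 4, 8)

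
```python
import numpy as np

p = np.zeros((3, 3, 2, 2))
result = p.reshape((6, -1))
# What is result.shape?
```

(6, 6)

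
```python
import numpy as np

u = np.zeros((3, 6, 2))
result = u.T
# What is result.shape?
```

(2, 6, 3)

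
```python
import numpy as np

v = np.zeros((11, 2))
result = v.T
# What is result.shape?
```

(2, 11)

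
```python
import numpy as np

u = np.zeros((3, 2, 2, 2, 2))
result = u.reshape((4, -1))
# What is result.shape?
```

(4, 12)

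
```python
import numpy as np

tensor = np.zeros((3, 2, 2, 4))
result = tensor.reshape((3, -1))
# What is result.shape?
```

(3, 16)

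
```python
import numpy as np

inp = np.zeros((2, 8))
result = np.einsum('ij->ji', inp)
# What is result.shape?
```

(8, 2)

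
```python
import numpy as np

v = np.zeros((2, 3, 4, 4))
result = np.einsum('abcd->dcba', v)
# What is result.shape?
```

(4, 4, 3, 2)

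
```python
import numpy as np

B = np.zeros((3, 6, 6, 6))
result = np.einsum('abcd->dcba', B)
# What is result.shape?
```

(6, 6, 6, 3)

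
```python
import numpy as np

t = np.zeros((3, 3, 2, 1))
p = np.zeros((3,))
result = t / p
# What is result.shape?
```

(3, 3, 2, 3)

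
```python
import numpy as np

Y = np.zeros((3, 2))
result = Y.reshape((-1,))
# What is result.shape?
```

(6,)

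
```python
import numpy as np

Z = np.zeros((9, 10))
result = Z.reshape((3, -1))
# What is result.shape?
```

(3, 30)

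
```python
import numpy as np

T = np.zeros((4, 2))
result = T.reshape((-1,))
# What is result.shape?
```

(8,)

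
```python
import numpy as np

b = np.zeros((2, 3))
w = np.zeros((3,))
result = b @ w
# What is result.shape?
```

(2,)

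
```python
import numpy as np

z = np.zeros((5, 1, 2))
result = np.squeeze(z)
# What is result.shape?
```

(5, 2)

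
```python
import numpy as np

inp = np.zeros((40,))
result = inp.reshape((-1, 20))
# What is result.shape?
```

(2, 20)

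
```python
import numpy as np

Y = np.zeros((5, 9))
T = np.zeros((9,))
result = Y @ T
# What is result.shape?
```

(5,)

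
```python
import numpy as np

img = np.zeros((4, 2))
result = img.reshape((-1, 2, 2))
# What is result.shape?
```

(2, 2, 2)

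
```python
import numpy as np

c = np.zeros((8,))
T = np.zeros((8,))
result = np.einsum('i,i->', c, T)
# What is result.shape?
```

()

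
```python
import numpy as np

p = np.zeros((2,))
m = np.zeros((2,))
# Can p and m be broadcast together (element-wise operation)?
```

Yes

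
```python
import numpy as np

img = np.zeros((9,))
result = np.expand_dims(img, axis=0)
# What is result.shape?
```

(1, 9)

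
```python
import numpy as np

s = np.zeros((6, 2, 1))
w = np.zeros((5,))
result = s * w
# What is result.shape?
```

(6, 2, 5)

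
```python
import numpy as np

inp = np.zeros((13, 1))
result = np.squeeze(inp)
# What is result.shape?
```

(13,)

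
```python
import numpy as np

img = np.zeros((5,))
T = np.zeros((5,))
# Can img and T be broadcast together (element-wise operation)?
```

Yes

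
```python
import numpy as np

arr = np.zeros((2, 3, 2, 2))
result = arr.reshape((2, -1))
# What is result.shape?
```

(2, 12)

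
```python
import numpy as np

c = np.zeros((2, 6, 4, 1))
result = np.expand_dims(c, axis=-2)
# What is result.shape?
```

(2, 6, 4, 1, 1)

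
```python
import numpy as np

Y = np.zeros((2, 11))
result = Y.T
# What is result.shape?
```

(11, 2)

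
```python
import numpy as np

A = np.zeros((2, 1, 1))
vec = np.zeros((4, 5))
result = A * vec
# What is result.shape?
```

(2, 4, 5)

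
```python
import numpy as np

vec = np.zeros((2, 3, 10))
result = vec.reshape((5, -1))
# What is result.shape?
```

(5, 12)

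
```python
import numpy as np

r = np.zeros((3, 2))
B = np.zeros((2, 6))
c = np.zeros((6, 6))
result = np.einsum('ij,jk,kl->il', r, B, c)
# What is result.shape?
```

(3, 6)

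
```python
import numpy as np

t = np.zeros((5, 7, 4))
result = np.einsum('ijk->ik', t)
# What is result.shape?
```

(5, 4)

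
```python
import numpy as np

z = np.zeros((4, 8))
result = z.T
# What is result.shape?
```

(8, 4)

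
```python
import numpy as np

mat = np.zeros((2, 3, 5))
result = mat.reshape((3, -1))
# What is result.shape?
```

(3, 10)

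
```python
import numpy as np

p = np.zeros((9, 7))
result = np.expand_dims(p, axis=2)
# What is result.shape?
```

(9, 7, 1)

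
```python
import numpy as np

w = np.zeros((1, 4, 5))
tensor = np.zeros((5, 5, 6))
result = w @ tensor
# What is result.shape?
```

(5, 4, 6)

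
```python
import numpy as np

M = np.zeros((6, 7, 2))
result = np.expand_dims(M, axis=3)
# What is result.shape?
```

(6, 7, 2, 1)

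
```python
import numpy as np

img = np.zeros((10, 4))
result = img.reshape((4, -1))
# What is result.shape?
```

(4, 10)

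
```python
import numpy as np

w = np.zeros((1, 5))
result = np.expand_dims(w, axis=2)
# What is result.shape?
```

(1, 5, 1)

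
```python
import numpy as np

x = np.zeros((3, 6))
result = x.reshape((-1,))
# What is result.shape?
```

(18,)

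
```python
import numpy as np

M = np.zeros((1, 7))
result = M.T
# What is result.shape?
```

(7, 1)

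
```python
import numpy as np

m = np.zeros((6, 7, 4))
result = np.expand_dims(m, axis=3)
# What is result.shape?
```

(6, 7, 4, 1)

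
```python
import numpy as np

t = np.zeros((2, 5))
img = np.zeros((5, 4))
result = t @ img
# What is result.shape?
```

(2, 4)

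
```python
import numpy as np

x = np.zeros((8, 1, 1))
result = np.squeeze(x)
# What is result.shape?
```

(8,)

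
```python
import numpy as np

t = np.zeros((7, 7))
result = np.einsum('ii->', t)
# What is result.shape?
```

()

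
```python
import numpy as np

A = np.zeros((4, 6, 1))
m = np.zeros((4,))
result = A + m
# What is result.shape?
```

(4, 6, 4)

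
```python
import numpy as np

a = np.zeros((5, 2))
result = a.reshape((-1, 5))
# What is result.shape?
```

(2, 5)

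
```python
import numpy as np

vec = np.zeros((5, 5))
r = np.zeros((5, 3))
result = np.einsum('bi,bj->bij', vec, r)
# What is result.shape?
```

(5, 5, 3)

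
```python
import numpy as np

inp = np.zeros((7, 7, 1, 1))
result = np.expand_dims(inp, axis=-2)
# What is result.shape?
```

(7, 7, 1, 1, 1)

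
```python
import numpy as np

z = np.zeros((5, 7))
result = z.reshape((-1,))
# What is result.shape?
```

(35,)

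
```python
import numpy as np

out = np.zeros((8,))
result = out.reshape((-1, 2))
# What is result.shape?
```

(4, 2)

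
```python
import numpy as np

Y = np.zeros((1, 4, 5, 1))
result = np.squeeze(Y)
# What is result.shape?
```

(4, 5)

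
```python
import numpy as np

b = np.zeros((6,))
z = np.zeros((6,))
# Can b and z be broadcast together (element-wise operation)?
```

Yes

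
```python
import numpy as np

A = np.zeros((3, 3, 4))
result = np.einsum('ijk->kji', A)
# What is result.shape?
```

(4, 3, 3)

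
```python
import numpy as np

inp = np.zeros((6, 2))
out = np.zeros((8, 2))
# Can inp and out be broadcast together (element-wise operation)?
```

No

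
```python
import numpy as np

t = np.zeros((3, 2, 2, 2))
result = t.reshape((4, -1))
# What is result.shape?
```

(4, 6)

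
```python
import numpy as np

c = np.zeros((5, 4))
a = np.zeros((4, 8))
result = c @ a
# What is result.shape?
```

(5, 8)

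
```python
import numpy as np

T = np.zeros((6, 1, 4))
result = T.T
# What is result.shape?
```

(4, 1, 6)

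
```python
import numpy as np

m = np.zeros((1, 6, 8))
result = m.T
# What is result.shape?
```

(8, 6, 1)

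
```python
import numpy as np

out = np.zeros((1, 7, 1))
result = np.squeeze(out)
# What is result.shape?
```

(7,)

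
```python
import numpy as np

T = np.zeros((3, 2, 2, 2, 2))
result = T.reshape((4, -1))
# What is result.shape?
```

(4, 12)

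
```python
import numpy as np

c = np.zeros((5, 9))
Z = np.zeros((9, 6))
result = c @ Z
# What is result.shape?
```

(5, 6)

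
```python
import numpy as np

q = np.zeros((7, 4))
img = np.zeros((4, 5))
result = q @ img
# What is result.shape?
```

(7, 5)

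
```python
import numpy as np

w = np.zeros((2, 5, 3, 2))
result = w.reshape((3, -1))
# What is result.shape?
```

(3, 20)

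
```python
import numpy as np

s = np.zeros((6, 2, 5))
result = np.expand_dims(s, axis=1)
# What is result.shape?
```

(6, 1, 2, 5)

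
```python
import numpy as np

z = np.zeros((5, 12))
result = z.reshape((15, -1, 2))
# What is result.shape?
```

(15, 2, 2)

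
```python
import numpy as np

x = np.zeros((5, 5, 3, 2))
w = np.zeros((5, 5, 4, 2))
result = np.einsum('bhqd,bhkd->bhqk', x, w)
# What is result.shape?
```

(5, 5, 3, 4)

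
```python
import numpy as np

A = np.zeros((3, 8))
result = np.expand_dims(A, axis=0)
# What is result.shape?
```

(1, 3, 8)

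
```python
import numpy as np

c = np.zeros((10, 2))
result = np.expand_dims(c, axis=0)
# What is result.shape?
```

(1, 10, 2)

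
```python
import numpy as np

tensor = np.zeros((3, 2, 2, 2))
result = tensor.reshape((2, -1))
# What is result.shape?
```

(2, 12)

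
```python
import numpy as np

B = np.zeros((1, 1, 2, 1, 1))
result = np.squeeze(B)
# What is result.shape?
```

(2,)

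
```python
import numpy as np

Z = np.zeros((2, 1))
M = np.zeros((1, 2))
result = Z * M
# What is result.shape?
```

(2, 2)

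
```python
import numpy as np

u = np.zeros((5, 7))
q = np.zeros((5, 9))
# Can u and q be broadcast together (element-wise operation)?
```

No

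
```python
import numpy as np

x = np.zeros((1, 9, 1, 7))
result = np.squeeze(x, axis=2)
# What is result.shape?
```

(1, 9, 7)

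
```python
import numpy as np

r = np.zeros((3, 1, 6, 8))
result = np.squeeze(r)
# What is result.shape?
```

(3, 6, 8)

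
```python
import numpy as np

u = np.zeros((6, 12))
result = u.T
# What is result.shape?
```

(12, 6)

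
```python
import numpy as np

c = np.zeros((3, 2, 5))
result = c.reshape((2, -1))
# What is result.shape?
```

(2, 15)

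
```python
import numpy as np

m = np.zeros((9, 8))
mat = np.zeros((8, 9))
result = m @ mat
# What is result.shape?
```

(9, 9)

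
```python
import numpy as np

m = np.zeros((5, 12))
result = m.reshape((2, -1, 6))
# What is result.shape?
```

(2, 5, 6)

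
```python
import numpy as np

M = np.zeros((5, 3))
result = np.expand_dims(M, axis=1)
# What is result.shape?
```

(5, 1, 3)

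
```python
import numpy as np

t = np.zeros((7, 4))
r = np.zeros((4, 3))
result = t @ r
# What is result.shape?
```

(7, 3)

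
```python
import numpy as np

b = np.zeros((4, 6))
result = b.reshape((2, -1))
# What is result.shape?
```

(2, 12)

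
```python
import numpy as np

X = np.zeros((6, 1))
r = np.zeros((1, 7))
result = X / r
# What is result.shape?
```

(6, 7)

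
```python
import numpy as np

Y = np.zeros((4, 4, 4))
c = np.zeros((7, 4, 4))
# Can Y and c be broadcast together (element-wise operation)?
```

No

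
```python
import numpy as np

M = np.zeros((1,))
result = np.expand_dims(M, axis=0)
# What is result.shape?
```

(1, 1)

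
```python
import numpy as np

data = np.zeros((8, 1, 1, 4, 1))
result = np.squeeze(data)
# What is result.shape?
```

(8, 4)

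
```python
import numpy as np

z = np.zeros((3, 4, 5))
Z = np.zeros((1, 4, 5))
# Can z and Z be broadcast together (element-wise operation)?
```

Yes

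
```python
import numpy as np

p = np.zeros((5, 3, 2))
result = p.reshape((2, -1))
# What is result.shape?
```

(2, 15)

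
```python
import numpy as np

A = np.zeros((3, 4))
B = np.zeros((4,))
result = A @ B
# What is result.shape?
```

(3,)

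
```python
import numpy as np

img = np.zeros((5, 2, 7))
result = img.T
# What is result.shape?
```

(7, 2, 5)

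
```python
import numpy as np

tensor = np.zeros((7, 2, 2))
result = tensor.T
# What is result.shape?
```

(2, 2, 7)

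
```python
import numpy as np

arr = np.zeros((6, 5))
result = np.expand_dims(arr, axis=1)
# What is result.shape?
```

(6, 1, 5)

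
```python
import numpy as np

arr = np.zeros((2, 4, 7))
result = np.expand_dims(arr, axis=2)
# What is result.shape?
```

(2, 4, 1, 7)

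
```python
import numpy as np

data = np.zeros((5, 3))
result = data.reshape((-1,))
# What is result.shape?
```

(15,)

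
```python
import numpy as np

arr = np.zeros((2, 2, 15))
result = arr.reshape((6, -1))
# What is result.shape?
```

(6, 10)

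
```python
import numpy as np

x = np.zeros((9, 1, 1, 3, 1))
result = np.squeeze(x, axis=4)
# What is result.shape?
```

(9, 1, 1, 3)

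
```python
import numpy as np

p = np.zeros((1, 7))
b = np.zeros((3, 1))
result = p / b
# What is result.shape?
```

(3, 7)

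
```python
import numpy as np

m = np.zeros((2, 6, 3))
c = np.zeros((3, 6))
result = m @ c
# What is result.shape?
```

(2, 6, 6)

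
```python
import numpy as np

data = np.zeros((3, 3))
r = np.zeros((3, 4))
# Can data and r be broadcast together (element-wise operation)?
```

No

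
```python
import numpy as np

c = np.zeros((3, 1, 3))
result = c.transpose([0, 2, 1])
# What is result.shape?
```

(3, 3, 1)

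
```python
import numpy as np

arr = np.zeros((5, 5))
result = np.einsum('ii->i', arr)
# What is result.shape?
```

(5,)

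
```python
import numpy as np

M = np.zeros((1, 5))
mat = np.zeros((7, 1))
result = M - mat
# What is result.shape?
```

(7, 5)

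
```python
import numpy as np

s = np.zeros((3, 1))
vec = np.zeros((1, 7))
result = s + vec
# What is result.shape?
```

(3, 7)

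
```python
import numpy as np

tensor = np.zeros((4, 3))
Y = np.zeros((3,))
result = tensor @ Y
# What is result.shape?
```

(4,)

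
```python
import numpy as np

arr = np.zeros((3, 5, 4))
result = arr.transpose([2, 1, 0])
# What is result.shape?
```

(4, 5, 3)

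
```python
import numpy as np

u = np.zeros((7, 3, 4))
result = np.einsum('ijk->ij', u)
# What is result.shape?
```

(7, 3)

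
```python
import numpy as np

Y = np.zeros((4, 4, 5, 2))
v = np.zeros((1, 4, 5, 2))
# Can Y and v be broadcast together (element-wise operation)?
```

Yes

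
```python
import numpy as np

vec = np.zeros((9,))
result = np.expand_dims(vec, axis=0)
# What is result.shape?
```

(1, 9)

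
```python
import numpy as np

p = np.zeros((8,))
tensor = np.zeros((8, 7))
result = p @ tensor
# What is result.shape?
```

(7,)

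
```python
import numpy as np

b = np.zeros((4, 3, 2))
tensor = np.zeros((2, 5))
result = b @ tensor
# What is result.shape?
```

(4, 3, 5)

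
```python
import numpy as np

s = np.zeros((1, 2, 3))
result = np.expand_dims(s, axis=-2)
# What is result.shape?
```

(1, 2, 1, 3)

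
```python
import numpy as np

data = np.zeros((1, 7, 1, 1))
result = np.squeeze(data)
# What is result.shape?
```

(7,)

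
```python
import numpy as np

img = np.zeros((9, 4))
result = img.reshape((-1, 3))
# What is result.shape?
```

(12, 3)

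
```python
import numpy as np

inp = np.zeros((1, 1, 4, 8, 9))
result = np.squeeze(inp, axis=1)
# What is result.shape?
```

(1, 4, 8, 9)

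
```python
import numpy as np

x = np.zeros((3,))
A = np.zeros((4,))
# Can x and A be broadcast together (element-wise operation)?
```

No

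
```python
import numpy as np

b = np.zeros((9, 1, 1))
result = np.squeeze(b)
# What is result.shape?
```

(9,)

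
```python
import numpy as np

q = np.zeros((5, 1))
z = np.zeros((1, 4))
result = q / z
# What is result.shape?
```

(5, 4)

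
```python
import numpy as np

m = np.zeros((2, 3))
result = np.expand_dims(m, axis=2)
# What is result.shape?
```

(2, 3, 1)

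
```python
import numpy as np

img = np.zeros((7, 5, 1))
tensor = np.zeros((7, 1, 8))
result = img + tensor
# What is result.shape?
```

(7, 5, 8)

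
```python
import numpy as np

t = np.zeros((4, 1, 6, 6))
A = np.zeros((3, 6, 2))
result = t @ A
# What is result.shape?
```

(4, 3, 6, 2)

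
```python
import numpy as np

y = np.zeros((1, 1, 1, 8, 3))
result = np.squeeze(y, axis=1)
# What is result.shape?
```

(1, 1, 8, 3)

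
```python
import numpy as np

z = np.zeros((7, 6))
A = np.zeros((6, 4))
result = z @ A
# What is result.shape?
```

(7, 4)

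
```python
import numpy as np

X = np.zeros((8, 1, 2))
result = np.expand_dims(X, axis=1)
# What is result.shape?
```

(8, 1, 1, 2)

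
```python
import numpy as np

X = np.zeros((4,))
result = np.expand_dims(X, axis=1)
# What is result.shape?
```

(4, 1)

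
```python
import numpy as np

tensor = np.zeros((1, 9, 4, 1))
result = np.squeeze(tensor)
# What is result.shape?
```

(9, 4)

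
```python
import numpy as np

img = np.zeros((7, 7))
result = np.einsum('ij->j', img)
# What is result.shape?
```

(7,)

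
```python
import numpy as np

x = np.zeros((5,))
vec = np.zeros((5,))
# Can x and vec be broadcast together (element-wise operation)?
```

Yes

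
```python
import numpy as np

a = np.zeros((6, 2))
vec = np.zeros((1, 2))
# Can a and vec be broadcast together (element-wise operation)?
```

Yes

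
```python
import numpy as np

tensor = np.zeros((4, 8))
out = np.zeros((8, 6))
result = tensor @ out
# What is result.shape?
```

(4, 6)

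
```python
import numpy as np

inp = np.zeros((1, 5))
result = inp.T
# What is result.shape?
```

(5, 1)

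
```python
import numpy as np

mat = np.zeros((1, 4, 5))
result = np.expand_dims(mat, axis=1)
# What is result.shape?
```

(1, 1, 4, 5)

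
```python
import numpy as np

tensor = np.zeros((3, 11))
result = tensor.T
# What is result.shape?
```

(11, 3)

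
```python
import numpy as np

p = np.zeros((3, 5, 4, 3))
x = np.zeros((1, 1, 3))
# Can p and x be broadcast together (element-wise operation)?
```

Yes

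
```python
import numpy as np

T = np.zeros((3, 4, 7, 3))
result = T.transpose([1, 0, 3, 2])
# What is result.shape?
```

(4, 3, 3, 7)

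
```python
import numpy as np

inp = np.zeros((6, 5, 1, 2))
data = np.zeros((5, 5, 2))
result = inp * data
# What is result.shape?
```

(6, 5, 5, 2)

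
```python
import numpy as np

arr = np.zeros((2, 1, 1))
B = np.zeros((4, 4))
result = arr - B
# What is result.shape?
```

(2, 4, 4)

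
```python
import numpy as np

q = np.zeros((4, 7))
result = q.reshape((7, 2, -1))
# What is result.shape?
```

(7, 2, 2)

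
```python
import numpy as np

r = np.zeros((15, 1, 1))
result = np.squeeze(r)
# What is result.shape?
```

(15,)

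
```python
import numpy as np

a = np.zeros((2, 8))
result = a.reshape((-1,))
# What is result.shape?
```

(16,)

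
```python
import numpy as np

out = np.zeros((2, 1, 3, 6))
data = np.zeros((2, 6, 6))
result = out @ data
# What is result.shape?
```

(2, 2, 3, 6)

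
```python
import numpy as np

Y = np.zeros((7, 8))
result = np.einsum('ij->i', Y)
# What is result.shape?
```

(7,)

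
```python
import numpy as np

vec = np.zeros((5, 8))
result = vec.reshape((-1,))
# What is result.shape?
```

(40,)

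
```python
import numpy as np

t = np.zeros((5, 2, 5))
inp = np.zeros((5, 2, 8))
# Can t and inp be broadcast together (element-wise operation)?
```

No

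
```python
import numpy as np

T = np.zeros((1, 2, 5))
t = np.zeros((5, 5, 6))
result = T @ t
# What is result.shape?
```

(5, 2, 6)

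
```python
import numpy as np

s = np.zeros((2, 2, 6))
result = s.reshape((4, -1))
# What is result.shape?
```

(4, 6)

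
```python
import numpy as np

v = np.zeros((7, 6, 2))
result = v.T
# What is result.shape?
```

(2, 6, 7)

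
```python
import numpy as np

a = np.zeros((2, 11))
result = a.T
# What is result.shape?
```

(11, 2)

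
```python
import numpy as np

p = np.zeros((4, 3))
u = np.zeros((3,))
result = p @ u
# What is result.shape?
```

(4,)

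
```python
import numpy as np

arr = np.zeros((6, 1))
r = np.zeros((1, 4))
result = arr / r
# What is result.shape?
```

(6, 4)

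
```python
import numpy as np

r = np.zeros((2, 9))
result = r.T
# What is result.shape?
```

(9, 2)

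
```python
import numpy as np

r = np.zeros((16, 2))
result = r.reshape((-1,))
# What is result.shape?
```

(32,)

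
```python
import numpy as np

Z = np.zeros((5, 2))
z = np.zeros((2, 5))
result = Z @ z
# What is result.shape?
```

(5, 5)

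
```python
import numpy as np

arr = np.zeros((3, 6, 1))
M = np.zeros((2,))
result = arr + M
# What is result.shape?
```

(3, 6, 2)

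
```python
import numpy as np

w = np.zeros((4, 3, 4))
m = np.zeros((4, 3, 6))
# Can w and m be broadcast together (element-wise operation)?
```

No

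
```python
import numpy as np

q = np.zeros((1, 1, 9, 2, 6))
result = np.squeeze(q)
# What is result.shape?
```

(9, 2, 6)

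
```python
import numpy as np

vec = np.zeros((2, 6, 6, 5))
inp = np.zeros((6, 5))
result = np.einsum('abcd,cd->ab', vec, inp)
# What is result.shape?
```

(2, 6)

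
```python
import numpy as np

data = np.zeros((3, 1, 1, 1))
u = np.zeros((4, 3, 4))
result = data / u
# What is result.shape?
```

(3, 4, 3, 4)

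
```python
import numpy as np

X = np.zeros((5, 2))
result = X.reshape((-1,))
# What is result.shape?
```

(10,)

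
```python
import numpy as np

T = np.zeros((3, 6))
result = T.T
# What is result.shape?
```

(6, 3)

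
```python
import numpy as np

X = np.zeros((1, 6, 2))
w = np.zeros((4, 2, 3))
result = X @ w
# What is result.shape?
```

(4, 6, 3)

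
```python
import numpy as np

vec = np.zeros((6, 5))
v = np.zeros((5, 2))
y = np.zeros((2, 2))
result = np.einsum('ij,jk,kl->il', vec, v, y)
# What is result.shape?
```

(6, 2)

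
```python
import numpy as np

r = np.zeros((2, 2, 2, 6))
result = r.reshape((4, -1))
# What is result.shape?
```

(4, 12)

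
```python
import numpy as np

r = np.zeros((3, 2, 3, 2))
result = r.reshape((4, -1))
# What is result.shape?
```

(4, 9)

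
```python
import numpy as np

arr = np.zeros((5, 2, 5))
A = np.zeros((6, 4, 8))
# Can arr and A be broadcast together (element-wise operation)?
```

No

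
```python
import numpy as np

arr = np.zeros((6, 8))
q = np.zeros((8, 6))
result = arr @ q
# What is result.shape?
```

(6, 6)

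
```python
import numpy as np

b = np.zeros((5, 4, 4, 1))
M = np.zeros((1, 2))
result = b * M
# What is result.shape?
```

(5, 4, 4, 2)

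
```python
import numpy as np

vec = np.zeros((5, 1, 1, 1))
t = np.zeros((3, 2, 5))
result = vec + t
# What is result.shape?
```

(5, 3, 2, 5)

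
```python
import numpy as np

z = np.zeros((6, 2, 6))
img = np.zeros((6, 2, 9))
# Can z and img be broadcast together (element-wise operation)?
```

No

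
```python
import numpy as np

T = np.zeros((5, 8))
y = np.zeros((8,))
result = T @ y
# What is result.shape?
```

(5,)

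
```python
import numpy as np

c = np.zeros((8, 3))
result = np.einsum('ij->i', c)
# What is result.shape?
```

(8,)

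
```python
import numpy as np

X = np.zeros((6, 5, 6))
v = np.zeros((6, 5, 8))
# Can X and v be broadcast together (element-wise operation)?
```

No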